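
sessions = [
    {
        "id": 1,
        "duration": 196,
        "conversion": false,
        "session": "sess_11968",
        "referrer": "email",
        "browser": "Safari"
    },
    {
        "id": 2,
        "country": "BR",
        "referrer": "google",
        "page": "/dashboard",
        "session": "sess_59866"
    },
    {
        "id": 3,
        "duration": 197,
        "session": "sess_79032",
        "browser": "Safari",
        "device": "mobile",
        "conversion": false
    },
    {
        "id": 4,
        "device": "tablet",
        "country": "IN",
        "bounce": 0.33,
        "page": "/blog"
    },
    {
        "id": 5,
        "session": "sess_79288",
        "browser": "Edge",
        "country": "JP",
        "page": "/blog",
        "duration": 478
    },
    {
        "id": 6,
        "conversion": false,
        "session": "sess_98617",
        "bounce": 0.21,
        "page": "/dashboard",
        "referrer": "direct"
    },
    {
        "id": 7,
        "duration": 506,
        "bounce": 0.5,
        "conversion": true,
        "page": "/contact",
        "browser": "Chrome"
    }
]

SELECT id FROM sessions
[1, 2, 3, 4, 5, 6, 7]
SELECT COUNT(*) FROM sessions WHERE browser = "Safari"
2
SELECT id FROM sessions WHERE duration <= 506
[1, 3, 5, 7]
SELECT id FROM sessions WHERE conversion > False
[7]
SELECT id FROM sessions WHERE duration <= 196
[1]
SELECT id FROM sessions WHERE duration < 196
[]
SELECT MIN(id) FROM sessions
1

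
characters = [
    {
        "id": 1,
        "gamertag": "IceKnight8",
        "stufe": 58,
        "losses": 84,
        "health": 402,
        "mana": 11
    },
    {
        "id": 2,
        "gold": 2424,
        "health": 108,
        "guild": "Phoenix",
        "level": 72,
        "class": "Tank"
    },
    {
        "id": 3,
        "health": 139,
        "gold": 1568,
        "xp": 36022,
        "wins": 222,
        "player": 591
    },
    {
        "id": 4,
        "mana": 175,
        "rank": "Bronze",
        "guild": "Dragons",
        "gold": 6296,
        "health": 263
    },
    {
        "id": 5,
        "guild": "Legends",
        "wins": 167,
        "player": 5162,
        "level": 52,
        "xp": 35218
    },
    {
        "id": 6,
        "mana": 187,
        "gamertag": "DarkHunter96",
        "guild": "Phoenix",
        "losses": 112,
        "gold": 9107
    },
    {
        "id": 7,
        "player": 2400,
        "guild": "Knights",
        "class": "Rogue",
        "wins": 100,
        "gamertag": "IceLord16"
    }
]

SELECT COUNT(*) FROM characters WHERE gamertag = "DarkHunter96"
1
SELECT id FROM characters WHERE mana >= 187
[6]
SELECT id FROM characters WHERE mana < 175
[1]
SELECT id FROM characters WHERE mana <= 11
[1]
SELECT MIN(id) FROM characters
1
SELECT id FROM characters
[1, 2, 3, 4, 5, 6, 7]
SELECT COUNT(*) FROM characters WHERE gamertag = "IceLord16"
1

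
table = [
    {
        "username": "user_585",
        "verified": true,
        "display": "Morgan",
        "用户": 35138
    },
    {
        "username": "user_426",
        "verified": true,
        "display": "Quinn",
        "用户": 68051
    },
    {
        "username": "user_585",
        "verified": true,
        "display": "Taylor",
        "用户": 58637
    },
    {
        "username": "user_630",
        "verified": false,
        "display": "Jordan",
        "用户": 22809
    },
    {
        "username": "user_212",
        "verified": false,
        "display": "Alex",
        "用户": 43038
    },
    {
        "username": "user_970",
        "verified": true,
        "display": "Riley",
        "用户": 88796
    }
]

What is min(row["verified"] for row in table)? False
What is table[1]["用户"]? 68051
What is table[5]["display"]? "Riley"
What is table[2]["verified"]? True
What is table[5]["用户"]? 88796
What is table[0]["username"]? "user_585"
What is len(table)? 6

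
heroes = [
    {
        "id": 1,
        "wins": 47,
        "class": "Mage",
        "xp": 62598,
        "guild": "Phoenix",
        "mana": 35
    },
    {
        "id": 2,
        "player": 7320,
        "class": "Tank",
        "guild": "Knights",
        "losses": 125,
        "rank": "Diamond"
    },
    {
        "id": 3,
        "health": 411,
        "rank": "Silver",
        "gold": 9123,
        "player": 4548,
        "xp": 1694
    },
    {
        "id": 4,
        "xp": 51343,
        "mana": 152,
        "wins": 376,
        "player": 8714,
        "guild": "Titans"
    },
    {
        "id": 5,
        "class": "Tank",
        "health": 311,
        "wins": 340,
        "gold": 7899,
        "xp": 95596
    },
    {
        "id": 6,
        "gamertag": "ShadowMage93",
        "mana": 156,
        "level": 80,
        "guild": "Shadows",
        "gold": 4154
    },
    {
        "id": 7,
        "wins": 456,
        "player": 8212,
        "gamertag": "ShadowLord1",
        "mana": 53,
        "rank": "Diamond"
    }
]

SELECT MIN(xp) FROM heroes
1694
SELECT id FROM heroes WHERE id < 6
[1, 2, 3, 4, 5]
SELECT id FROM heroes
[1, 2, 3, 4, 5, 6, 7]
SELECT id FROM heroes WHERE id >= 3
[3, 4, 5, 6, 7]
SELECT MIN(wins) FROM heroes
47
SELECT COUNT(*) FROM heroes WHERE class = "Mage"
1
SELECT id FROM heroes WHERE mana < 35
[]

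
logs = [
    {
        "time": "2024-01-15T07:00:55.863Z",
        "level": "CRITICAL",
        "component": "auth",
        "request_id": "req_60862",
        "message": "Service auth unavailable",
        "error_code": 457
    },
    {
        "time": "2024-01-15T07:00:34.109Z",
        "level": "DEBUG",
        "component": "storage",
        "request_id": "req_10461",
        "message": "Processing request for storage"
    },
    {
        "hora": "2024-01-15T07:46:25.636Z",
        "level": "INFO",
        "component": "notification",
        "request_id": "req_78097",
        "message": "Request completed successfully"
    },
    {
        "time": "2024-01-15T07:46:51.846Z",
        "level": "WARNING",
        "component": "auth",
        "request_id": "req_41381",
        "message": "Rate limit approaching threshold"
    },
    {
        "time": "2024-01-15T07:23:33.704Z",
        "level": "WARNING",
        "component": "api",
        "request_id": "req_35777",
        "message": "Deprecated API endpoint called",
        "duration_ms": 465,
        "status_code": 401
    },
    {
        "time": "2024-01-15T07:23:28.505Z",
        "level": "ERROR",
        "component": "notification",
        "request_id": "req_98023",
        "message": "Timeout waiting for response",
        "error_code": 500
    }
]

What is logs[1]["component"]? "storage"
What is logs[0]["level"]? "CRITICAL"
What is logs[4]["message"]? "Deprecated API endpoint called"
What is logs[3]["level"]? "WARNING"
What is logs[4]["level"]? "WARNING"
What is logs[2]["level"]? "INFO"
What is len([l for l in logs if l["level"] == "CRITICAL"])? 1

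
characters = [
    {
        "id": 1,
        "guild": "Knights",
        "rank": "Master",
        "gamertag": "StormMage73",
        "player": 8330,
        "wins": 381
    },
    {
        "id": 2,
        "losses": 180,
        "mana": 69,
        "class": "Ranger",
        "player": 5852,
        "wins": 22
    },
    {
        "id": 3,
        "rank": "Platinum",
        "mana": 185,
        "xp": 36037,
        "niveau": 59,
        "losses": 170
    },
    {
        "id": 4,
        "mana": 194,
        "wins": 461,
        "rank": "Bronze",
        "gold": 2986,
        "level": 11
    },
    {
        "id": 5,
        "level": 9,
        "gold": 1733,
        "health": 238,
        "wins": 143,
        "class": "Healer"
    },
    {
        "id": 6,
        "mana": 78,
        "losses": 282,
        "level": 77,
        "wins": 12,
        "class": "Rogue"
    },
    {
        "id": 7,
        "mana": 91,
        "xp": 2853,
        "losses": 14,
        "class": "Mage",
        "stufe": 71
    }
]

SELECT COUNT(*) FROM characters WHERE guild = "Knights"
1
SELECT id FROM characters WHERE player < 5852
[]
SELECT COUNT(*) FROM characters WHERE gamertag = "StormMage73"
1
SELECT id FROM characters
[1, 2, 3, 4, 5, 6, 7]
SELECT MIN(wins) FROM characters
12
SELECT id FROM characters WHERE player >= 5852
[1, 2]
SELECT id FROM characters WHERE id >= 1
[1, 2, 3, 4, 5, 6, 7]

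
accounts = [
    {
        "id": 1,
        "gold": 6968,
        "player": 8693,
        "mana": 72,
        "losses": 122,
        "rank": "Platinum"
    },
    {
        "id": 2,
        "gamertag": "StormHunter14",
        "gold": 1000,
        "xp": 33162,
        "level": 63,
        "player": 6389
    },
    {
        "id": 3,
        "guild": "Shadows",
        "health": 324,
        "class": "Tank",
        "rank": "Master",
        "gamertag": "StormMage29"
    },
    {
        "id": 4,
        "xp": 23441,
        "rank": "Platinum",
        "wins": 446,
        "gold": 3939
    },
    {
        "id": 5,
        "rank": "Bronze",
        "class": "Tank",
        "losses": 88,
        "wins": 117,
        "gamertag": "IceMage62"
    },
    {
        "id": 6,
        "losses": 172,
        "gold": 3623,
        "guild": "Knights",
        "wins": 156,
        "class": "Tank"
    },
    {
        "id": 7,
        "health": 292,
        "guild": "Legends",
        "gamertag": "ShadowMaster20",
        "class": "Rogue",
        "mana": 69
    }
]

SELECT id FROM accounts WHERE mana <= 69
[7]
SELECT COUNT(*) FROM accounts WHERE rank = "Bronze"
1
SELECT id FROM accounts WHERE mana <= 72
[1, 7]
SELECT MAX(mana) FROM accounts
72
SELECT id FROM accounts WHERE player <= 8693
[1, 2]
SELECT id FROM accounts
[1, 2, 3, 4, 5, 6, 7]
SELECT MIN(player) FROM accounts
6389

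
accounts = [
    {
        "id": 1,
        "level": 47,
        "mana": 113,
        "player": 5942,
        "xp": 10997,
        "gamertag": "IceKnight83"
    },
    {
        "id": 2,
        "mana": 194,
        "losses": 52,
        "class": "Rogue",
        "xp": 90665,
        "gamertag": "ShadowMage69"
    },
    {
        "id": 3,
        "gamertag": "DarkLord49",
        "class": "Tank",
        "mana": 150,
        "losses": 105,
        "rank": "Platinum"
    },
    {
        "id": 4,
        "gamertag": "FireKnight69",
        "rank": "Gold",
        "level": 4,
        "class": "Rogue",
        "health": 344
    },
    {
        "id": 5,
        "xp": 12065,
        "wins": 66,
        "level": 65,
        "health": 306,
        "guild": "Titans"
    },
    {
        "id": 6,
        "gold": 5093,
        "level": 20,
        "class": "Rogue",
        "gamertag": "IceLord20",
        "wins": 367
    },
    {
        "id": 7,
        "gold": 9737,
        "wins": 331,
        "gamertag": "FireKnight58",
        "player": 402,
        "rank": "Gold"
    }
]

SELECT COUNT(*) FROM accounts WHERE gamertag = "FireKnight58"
1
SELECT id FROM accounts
[1, 2, 3, 4, 5, 6, 7]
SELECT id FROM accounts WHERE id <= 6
[1, 2, 3, 4, 5, 6]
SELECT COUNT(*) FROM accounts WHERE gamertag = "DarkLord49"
1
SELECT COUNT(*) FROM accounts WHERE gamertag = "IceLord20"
1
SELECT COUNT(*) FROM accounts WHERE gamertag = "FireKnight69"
1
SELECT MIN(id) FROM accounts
1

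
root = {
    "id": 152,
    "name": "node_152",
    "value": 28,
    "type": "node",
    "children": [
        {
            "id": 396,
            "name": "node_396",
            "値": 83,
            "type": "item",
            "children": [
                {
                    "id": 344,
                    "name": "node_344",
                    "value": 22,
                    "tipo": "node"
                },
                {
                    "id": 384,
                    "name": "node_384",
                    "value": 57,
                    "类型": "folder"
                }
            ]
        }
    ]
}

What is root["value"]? 28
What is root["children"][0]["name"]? "node_396"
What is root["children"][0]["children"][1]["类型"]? "folder"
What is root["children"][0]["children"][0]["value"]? 22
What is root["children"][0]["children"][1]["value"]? 57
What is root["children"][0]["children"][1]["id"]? 384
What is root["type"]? "node"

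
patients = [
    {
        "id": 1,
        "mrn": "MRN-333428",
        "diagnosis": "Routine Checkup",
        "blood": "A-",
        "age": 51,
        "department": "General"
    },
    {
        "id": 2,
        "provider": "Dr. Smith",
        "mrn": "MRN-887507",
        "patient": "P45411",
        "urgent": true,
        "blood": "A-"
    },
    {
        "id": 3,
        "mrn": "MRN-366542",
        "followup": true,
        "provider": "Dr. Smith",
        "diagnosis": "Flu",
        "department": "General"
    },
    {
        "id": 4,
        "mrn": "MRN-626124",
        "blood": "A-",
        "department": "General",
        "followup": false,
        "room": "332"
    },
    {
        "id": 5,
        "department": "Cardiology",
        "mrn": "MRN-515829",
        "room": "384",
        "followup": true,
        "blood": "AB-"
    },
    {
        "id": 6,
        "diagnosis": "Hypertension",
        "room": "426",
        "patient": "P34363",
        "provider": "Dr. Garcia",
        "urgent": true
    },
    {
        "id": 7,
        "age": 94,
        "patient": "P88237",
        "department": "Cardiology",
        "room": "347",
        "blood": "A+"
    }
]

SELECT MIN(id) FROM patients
1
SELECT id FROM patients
[1, 2, 3, 4, 5, 6, 7]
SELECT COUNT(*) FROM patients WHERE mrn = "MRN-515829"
1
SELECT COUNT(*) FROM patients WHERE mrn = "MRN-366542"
1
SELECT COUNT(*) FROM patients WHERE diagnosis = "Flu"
1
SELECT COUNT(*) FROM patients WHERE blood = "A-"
3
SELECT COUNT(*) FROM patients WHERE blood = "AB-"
1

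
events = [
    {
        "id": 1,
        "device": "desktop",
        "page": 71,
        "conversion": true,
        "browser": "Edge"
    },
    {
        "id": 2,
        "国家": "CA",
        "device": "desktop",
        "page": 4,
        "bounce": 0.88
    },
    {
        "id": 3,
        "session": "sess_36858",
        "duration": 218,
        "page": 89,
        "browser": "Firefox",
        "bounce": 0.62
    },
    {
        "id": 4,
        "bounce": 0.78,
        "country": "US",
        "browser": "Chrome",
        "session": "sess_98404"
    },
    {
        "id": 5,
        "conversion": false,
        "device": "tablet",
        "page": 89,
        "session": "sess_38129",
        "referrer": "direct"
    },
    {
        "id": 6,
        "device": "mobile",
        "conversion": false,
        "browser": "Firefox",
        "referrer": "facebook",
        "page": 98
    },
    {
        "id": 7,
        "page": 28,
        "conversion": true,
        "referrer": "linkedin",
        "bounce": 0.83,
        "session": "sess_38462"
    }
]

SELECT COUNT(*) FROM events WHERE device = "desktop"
2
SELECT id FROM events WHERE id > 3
[4, 5, 6, 7]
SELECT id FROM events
[1, 2, 3, 4, 5, 6, 7]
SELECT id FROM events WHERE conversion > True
[]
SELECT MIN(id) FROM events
1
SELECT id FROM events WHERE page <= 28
[2, 7]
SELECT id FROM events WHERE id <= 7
[1, 2, 3, 4, 5, 6, 7]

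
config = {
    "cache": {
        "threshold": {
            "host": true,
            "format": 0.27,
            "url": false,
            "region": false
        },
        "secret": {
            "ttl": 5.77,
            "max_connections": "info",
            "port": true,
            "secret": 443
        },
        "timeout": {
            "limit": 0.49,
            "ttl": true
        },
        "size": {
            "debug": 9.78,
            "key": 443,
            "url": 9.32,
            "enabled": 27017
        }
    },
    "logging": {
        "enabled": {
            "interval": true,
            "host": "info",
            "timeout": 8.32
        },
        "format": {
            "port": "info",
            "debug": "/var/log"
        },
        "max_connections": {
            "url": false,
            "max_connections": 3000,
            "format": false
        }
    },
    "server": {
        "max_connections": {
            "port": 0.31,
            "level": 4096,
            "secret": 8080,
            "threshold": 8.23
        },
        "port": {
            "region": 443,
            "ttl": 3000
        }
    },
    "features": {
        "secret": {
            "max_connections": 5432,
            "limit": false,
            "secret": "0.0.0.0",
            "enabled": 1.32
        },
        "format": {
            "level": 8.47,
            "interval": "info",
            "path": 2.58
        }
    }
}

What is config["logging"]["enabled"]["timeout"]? 8.32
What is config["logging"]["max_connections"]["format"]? False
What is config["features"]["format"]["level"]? 8.47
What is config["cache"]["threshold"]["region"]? False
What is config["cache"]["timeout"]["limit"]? 0.49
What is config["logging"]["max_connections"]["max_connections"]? 3000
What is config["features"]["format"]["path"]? 2.58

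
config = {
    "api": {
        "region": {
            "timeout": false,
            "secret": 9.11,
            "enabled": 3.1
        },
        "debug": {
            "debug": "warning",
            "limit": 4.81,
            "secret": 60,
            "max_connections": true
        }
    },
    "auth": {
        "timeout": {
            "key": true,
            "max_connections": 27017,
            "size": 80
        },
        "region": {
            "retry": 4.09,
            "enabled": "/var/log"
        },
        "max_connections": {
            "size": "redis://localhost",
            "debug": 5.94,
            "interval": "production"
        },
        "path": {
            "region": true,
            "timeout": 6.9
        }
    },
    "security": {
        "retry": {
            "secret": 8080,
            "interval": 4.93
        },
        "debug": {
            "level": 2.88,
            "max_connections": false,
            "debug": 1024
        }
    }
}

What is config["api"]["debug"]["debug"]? "warning"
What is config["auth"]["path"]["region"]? True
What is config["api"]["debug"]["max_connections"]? True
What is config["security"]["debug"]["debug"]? 1024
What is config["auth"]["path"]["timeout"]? 6.9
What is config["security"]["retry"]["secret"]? 8080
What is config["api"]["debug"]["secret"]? 60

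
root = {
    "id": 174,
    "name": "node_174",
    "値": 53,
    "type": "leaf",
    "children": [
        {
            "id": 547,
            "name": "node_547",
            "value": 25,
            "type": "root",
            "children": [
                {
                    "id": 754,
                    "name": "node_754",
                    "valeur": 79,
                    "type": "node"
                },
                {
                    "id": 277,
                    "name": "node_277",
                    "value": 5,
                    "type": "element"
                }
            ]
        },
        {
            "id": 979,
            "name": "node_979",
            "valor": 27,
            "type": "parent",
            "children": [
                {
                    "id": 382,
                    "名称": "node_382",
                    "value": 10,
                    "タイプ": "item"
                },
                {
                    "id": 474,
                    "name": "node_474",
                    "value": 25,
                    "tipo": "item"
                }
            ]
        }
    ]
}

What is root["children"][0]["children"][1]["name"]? "node_277"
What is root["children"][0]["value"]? 25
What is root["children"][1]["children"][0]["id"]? 382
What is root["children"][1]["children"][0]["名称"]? "node_382"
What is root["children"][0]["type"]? "root"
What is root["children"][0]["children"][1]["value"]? 5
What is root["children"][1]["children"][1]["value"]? 25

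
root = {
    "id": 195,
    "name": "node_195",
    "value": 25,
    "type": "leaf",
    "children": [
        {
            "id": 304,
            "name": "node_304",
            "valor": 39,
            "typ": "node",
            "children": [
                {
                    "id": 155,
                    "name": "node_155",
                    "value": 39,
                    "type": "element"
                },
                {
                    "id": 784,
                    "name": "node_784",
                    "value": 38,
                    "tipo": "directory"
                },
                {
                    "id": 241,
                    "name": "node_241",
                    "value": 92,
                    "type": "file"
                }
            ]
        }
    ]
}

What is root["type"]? "leaf"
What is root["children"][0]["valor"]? 39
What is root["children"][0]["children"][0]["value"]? 39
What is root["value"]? 25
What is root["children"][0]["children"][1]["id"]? 784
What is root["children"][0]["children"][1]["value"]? 38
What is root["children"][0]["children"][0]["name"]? "node_155"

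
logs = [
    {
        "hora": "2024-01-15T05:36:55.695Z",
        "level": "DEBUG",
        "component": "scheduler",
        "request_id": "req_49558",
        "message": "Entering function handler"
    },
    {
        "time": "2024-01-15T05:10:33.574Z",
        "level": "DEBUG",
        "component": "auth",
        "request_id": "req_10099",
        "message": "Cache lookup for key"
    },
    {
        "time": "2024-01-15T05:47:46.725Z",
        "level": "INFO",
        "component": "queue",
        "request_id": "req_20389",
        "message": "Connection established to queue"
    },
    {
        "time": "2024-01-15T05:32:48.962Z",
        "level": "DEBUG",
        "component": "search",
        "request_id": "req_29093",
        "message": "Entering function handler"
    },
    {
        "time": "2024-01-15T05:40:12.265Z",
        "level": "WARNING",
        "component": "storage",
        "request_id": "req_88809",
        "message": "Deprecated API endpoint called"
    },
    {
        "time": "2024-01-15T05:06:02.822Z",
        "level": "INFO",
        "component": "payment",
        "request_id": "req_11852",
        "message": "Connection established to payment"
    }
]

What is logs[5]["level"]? "INFO"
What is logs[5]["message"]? "Connection established to payment"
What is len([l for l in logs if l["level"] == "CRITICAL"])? 0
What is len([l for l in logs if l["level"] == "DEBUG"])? 3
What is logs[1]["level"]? "DEBUG"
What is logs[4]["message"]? "Deprecated API endpoint called"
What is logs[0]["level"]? "DEBUG"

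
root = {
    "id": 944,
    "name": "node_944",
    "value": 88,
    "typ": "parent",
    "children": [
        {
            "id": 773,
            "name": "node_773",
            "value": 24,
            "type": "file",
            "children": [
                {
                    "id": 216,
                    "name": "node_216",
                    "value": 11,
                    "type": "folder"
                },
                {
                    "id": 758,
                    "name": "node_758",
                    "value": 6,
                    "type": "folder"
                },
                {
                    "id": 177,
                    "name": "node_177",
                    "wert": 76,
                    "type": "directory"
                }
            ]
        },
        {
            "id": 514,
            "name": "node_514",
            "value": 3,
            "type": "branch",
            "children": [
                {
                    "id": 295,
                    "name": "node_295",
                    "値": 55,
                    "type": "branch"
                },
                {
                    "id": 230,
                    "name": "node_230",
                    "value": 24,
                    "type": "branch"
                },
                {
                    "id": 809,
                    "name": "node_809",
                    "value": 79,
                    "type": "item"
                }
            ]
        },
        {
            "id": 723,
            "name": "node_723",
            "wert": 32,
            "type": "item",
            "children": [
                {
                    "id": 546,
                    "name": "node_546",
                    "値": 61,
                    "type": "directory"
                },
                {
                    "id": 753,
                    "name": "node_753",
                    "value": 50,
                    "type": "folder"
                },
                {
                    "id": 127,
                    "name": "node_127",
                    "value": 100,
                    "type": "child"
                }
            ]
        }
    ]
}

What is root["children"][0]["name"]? "node_773"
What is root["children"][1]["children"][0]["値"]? 55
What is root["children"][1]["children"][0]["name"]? "node_295"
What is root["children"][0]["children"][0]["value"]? 11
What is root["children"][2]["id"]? 723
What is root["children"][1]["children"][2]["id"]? 809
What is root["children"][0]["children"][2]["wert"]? 76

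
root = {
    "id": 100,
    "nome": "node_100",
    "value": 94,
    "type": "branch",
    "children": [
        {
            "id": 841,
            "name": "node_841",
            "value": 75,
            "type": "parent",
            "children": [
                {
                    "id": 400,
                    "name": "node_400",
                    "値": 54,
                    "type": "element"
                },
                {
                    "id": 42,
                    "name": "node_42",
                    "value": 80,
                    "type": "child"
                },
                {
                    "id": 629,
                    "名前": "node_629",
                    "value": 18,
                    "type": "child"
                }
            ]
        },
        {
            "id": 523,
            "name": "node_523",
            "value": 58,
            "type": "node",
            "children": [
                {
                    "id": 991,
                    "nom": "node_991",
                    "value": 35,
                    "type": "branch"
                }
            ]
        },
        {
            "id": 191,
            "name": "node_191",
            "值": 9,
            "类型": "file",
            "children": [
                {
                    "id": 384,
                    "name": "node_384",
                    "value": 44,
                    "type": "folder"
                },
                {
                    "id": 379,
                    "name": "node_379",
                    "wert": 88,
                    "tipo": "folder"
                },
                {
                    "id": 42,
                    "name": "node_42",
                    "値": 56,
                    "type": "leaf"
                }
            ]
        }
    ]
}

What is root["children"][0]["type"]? "parent"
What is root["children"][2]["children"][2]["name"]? "node_42"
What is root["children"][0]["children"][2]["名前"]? "node_629"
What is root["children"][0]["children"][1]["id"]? 42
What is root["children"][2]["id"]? 191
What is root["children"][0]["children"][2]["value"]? 18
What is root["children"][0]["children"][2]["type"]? "child"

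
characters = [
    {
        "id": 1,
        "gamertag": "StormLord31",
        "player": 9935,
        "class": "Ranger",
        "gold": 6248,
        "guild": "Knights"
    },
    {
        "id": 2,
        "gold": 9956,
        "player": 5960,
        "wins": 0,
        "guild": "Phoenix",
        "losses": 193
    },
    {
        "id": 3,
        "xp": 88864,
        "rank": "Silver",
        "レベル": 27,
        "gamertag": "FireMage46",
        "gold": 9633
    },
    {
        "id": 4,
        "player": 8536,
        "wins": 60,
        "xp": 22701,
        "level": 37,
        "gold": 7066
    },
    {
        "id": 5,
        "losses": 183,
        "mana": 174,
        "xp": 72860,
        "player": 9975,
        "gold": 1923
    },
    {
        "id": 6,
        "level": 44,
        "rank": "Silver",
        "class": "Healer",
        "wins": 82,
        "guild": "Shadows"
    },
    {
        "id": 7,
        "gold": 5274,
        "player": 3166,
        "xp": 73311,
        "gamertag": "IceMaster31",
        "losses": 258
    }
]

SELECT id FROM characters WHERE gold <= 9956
[1, 2, 3, 4, 5, 7]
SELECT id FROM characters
[1, 2, 3, 4, 5, 6, 7]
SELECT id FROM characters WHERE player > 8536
[1, 5]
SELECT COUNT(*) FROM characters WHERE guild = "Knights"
1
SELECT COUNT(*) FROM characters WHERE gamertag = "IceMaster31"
1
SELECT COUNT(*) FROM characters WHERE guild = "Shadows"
1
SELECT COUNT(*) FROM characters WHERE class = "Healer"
1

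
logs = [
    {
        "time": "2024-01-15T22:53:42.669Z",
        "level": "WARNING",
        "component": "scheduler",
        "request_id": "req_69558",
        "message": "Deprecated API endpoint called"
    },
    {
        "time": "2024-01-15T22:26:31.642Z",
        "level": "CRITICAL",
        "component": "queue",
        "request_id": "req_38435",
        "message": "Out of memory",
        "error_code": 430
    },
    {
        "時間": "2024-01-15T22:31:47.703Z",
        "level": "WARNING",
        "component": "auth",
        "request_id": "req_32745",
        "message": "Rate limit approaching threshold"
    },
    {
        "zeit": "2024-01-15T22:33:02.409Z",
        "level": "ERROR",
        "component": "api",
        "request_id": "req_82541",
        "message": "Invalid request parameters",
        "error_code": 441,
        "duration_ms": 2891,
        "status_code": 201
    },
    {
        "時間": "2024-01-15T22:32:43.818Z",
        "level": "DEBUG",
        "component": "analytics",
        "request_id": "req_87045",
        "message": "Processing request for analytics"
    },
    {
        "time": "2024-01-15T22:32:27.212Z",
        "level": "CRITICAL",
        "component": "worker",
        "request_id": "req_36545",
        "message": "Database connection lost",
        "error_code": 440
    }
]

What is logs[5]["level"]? "CRITICAL"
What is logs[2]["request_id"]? "req_32745"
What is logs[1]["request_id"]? "req_38435"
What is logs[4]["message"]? "Processing request for analytics"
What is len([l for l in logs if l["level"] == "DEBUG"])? 1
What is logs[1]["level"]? "CRITICAL"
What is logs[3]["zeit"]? "2024-01-15T22:33:02.409Z"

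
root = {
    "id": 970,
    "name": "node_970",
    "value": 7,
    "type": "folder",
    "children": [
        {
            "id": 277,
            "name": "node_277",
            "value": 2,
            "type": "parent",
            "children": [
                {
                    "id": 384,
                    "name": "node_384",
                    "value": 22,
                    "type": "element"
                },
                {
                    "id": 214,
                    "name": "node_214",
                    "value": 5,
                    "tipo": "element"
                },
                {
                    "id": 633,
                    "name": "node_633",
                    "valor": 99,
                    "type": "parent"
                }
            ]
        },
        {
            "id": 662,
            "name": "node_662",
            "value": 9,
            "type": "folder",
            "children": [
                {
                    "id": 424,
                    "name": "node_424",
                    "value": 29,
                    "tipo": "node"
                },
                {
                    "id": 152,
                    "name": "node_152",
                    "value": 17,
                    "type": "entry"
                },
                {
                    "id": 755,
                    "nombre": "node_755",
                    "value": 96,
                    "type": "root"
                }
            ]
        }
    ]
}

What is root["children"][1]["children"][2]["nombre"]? "node_755"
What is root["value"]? 7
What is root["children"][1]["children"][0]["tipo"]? "node"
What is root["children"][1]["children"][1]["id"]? 152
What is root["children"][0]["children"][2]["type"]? "parent"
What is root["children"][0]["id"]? 277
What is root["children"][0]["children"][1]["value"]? 5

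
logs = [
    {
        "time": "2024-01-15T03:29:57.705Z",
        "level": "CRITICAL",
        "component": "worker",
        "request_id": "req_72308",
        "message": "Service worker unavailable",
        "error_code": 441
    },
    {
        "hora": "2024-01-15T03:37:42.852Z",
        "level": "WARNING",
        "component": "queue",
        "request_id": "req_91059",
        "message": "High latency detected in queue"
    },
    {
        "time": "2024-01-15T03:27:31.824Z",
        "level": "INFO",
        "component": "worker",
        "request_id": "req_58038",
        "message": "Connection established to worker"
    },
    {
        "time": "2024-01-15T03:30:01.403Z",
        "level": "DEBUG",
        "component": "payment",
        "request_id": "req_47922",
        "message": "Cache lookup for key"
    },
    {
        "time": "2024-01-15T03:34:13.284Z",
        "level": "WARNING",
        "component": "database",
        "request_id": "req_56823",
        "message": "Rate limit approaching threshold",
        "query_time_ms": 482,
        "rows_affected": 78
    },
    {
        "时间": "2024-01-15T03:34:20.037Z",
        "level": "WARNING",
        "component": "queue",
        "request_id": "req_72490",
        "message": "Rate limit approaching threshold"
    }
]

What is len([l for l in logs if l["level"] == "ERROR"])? 0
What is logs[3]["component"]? "payment"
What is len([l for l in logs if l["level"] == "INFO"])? 1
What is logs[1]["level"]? "WARNING"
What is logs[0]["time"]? "2024-01-15T03:29:57.705Z"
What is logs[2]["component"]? "worker"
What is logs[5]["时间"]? "2024-01-15T03:34:20.037Z"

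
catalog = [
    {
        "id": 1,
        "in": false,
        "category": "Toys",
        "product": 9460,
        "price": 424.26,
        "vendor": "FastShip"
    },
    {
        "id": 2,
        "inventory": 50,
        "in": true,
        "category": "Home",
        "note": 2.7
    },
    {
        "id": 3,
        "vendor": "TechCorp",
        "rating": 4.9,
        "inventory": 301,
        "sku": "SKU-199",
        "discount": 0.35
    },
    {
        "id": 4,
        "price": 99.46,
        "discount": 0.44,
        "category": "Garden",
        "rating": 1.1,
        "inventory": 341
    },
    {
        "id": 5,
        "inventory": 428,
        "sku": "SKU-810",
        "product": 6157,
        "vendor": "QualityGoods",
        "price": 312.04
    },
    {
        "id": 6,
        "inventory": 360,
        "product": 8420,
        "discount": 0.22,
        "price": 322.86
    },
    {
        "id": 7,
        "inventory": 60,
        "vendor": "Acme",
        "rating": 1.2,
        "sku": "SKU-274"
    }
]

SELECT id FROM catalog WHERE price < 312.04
[4]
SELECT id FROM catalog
[1, 2, 3, 4, 5, 6, 7]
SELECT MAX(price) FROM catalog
424.26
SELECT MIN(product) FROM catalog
6157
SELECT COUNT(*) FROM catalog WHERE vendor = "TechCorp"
1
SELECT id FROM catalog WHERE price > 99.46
[1, 5, 6]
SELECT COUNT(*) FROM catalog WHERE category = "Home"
1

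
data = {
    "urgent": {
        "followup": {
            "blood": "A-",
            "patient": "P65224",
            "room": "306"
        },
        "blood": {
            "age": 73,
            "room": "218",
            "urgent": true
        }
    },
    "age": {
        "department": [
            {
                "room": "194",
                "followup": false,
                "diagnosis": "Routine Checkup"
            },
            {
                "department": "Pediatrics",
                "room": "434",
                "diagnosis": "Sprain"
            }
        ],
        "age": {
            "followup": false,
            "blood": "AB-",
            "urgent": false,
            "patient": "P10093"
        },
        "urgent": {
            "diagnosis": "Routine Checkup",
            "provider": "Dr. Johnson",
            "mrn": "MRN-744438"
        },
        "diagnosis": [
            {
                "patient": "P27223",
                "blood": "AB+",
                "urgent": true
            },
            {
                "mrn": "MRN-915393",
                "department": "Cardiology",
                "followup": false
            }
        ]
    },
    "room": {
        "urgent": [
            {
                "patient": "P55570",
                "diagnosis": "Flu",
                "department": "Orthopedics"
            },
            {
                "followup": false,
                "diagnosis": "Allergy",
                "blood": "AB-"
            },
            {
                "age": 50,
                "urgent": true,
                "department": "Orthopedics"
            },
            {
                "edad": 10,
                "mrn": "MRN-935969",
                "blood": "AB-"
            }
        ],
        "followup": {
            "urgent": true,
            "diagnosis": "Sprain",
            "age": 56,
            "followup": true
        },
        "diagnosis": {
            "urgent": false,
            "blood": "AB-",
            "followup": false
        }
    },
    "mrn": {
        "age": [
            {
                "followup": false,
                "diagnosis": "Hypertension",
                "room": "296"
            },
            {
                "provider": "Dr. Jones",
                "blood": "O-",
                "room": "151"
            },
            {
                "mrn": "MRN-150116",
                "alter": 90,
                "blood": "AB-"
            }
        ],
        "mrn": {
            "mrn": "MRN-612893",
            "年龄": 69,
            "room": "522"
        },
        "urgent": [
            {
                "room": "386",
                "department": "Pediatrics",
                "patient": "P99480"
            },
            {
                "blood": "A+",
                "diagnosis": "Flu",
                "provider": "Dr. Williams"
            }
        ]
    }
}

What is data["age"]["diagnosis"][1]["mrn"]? "MRN-915393"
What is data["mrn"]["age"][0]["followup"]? False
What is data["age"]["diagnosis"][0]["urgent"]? True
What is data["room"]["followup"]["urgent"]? True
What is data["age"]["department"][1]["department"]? "Pediatrics"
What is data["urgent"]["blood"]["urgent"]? True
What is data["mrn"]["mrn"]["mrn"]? "MRN-612893"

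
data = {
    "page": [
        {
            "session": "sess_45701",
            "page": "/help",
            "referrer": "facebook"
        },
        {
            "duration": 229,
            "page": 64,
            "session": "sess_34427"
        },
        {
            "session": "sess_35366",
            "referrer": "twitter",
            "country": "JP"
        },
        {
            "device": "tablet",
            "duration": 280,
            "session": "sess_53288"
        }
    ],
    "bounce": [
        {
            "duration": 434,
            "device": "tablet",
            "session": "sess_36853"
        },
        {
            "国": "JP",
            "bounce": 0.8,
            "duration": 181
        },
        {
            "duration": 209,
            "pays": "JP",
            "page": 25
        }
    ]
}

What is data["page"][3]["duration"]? 280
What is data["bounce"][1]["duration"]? 181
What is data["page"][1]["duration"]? 229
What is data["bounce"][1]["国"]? "JP"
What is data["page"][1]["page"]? 64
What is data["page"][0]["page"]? "/help"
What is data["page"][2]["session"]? "sess_35366"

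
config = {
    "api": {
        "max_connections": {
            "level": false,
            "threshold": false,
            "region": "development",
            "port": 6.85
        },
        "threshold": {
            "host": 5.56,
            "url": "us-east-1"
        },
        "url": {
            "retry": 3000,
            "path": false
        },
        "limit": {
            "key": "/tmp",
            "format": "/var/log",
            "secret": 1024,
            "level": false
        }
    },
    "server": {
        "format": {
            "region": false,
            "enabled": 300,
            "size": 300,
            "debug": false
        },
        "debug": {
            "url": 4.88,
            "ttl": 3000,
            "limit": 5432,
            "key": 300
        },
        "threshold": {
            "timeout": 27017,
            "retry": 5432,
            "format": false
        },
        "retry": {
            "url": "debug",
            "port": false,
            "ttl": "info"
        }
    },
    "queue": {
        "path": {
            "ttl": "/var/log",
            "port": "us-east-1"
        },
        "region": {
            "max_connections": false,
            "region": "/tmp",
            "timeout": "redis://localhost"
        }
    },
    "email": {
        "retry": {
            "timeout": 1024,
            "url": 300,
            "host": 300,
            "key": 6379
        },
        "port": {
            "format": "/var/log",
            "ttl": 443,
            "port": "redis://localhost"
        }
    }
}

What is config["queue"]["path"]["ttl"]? "/var/log"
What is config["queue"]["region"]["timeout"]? "redis://localhost"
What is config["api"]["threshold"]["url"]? "us-east-1"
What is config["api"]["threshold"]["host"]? 5.56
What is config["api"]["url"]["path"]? False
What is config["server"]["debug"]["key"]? 300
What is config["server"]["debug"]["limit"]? 5432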